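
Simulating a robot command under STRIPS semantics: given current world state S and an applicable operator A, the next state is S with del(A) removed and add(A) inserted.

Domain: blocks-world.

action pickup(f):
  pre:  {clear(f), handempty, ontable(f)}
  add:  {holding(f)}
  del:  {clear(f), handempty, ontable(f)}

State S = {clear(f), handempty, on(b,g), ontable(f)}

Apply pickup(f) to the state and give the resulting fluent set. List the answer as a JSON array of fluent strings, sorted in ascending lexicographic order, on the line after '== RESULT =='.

Progress:
  pre ⊆ S: {clear(f), handempty, ontable(f)} ⊆ S  — applicable
  S \ del = {on(b,g)}
  ∪ add   = {holding(f), on(b,g)}

== RESULT ==
["holding(f)", "on(b,g)"]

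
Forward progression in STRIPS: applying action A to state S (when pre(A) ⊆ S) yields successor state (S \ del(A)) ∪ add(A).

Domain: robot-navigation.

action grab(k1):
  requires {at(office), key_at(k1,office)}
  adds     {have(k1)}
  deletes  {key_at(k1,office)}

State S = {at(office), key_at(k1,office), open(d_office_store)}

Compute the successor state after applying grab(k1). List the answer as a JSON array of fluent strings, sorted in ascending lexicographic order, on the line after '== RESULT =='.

Compute (S \ del) ∪ add:
  pre ⊆ S: {at(office), key_at(k1,office)} ⊆ S  — applicable
  S \ del = {at(office), open(d_office_store)}
  ∪ add   = {at(office), have(k1), open(d_office_store)}

== RESULT ==
["at(office)", "have(k1)", "open(d_office_store)"]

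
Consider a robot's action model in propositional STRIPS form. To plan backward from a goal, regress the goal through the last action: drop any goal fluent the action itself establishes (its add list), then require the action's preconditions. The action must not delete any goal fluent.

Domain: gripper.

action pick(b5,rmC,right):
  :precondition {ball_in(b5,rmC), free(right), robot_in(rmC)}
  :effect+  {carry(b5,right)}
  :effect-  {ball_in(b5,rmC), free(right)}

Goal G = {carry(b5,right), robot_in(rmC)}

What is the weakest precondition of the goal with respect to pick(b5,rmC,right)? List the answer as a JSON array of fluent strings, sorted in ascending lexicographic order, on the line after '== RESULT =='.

Regress:
  G ∩ del = {}  (empty — regression defined)
  G \ add = {carry(b5,right), robot_in(rmC)} \ {carry(b5,right)} = {robot_in(rmC)}
  ∪ pre   = {robot_in(rmC)} ∪ {ball_in(b5,rmC), free(right), robot_in(rmC)}
          = {ball_in(b5,rmC), free(right), robot_in(rmC)}

== RESULT ==
["ball_in(b5,rmC)", "free(right)", "robot_in(rmC)"]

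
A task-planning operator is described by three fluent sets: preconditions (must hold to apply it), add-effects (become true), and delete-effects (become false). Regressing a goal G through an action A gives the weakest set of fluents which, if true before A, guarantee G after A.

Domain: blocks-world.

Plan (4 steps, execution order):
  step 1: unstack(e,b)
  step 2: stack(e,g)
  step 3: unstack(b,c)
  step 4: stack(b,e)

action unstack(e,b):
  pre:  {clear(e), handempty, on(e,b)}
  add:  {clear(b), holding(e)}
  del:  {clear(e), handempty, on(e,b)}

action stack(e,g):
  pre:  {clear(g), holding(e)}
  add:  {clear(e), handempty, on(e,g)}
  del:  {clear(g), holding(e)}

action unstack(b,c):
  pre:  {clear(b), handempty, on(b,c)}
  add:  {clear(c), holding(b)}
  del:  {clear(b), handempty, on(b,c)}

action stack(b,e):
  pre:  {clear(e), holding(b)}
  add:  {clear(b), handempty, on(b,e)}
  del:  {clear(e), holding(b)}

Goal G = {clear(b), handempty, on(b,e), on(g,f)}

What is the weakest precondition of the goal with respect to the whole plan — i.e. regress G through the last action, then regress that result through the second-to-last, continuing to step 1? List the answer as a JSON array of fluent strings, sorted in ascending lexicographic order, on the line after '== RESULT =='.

Work backward from the goal:
  through step 4 (stack(b,e)): drop {clear(b), handempty, on(b,e)}, keep {on(g,f)}, require {clear(e), holding(b)}
    → {clear(e), holding(b), on(g,f)}
  through step 3 (unstack(b,c)): drop {holding(b)}, keep {clear(e), on(g,f)}, require {clear(b), handempty, on(b,c)}
    → {clear(b), clear(e), handempty, on(b,c), on(g,f)}
  through step 2 (stack(e,g)): drop {clear(e), handempty}, keep {clear(b), on(b,c), on(g,f)}, require {clear(g), holding(e)}
    → {clear(b), clear(g), holding(e), on(b,c), on(g,f)}
  through step 1 (unstack(e,b)): drop {clear(b), holding(e)}, keep {clear(g), on(b,c), on(g,f)}, require {clear(e), handempty, on(e,b)}
    → {clear(e), clear(g), handempty, on(b,c), on(e,b), on(g,f)}

== RESULT ==
["clear(e)", "clear(g)", "handempty", "on(b,c)", "on(e,b)", "on(g,f)"]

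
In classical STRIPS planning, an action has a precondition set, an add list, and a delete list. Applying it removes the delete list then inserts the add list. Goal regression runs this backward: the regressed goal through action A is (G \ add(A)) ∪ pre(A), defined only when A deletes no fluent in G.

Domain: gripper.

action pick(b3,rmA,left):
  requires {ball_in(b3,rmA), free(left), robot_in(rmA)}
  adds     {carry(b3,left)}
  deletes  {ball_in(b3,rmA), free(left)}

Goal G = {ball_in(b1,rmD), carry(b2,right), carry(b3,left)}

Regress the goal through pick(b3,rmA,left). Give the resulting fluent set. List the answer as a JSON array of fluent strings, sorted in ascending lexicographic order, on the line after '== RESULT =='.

Compute (G \ add) ∪ pre:
  G ∩ del = {}  (empty — regression defined)
  G \ add = {ball_in(b1,rmD), carry(b2,right), carry(b3,left)} \ {carry(b3,left)} = {ball_in(b1,rmD), carry(b2,right)}
  ∪ pre   = {ball_in(b1,rmD), carry(b2,right)} ∪ {ball_in(b3,rmA), free(left), robot_in(rmA)}
          = {ball_in(b1,rmD), ball_in(b3,rmA), carry(b2,right), free(left), robot_in(rmA)}

== RESULT ==
["ball_in(b1,rmD)", "ball_in(b3,rmA)", "carry(b2,right)", "free(left)", "robot_in(rmA)"]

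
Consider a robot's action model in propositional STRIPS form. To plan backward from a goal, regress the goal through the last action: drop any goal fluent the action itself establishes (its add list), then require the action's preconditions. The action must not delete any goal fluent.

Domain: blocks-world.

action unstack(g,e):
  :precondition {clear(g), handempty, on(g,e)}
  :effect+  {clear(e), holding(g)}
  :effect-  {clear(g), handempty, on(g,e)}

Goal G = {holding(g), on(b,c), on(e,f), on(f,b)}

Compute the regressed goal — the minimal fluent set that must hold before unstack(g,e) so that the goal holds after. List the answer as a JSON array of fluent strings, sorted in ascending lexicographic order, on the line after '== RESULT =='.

Compute (G \ add) ∪ pre:
  G ∩ del = {}  (empty — regression defined)
  G \ add = {holding(g), on(b,c), on(e,f), on(f,b)} \ {clear(e), holding(g)} = {on(b,c), on(e,f), on(f,b)}
  ∪ pre   = {on(b,c), on(e,f), on(f,b)} ∪ {clear(g), handempty, on(g,e)}
          = {clear(g), handempty, on(b,c), on(e,f), on(f,b), on(g,e)}

== RESULT ==
["clear(g)", "handempty", "on(b,c)", "on(e,f)", "on(f,b)", "on(g,e)"]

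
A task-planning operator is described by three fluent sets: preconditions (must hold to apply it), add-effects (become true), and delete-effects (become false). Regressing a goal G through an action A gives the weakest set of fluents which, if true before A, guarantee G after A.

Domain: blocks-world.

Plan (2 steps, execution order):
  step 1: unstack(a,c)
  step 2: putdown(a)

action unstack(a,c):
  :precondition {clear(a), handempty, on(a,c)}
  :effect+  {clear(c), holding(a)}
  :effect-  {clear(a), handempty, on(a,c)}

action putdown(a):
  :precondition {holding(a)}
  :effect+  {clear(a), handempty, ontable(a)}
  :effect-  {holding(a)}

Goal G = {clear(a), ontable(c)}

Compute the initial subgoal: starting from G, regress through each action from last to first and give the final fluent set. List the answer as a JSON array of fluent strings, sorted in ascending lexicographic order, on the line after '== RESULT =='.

Work backward from the goal:
  through step 2 (putdown(a)): drop {clear(a)}, keep {ontable(c)}, require {holding(a)}
    → {holding(a), ontable(c)}
  through step 1 (unstack(a,c)): drop {holding(a)}, keep {ontable(c)}, require {clear(a), handempty, on(a,c)}
    → {clear(a), handempty, on(a,c), ontable(c)}

== RESULT ==
["clear(a)", "handempty", "on(a,c)", "ontable(c)"]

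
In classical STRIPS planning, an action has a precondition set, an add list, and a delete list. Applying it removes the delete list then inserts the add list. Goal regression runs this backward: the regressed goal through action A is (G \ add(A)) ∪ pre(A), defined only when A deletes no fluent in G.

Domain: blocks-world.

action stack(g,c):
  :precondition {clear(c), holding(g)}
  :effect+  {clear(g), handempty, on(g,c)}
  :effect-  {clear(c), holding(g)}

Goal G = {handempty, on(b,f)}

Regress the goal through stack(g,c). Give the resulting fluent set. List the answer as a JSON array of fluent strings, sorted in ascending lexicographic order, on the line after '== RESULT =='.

Compute (G \ add) ∪ pre:
  G ∩ del = {}  (empty — regression defined)
  G \ add = {handempty, on(b,f)} \ {clear(g), handempty, on(g,c)} = {on(b,f)}
  ∪ pre   = {on(b,f)} ∪ {clear(c), holding(g)}
          = {clear(c), holding(g), on(b,f)}

== RESULT ==
["clear(c)", "holding(g)", "on(b,f)"]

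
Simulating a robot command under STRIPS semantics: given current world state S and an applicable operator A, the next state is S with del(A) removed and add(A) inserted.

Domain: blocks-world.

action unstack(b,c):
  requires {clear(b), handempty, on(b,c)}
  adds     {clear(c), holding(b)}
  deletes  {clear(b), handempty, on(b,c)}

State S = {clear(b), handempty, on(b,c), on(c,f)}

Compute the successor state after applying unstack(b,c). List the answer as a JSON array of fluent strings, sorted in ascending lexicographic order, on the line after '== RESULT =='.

Progress:
  pre ⊆ S: {clear(b), handempty, on(b,c)} ⊆ S  — applicable
  S \ del = {on(c,f)}
  ∪ add   = {clear(c), holding(b), on(c,f)}

== RESULT ==
["clear(c)", "holding(b)", "on(c,f)"]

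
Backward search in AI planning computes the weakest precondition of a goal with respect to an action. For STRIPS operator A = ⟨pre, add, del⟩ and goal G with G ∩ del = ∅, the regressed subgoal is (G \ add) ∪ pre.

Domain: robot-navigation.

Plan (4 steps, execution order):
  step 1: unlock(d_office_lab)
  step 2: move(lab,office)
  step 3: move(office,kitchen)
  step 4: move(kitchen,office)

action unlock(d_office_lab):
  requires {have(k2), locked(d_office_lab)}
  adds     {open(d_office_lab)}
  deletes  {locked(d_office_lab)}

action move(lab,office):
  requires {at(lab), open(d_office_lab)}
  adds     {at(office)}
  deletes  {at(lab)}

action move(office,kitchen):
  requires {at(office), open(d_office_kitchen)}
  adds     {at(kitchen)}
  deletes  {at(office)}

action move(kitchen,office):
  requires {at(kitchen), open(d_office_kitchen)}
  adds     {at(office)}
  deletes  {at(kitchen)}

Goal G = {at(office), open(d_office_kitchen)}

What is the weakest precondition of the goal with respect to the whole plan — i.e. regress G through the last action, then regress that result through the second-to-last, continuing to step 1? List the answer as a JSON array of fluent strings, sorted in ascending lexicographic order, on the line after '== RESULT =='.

Regress step by step:
  through step 4 (move(kitchen,office)): drop {at(office)}, keep {open(d_office_kitchen)}, require {at(kitchen), open(d_office_kitchen)}
    → {at(kitchen), open(d_office_kitchen)}
  through step 3 (move(office,kitchen)): drop {at(kitchen)}, keep {open(d_office_kitchen)}, require {at(office), open(d_office_kitchen)}
    → {at(office), open(d_office_kitchen)}
  through step 2 (move(lab,office)): drop {at(office)}, keep {open(d_office_kitchen)}, require {at(lab), open(d_office_lab)}
    → {at(lab), open(d_office_kitchen), open(d_office_lab)}
  through step 1 (unlock(d_office_lab)): drop {open(d_office_lab)}, keep {at(lab), open(d_office_kitchen)}, require {have(k2), locked(d_office_lab)}
    → {at(lab), have(k2), locked(d_office_lab), open(d_office_kitchen)}

== RESULT ==
["at(lab)", "have(k2)", "locked(d_office_lab)", "open(d_office_kitchen)"]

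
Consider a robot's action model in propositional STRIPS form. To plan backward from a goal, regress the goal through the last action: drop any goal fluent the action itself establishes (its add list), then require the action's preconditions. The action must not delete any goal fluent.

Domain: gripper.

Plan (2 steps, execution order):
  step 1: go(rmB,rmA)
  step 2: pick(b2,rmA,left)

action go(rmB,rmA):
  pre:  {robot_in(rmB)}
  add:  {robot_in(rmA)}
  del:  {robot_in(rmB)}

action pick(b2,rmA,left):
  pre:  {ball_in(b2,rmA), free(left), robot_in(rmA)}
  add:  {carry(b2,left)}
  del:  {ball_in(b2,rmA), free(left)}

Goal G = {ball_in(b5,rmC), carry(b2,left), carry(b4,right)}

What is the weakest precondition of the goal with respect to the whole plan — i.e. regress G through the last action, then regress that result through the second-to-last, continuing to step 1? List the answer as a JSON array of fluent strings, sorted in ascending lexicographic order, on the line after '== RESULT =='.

Work backward from the goal:
  through step 2 (pick(b2,rmA,left)): drop {carry(b2,left)}, keep {ball_in(b5,rmC), carry(b4,right)}, require {ball_in(b2,rmA), free(left), robot_in(rmA)}
    → {ball_in(b2,rmA), ball_in(b5,rmC), carry(b4,right), free(left), robot_in(rmA)}
  through step 1 (go(rmB,rmA)): drop {robot_in(rmA)}, keep {ball_in(b2,rmA), ball_in(b5,rmC), carry(b4,right), free(left)}, require {robot_in(rmB)}
    → {ball_in(b2,rmA), ball_in(b5,rmC), carry(b4,right), free(left), robot_in(rmB)}

== RESULT ==
["ball_in(b2,rmA)", "ball_in(b5,rmC)", "carry(b4,right)", "free(left)", "robot_in(rmB)"]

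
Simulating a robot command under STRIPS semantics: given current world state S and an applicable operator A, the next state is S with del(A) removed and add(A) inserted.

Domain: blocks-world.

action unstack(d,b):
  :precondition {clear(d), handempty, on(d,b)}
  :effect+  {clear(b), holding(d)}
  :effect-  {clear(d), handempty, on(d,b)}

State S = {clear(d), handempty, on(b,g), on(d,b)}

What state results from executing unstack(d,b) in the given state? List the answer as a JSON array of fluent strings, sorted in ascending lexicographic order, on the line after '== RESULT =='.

Progress:
  pre ⊆ S: {clear(d), handempty, on(d,b)} ⊆ S  — applicable
  S \ del = {on(b,g)}
  ∪ add   = {clear(b), holding(d), on(b,g)}

== RESULT ==
["clear(b)", "holding(d)", "on(b,g)"]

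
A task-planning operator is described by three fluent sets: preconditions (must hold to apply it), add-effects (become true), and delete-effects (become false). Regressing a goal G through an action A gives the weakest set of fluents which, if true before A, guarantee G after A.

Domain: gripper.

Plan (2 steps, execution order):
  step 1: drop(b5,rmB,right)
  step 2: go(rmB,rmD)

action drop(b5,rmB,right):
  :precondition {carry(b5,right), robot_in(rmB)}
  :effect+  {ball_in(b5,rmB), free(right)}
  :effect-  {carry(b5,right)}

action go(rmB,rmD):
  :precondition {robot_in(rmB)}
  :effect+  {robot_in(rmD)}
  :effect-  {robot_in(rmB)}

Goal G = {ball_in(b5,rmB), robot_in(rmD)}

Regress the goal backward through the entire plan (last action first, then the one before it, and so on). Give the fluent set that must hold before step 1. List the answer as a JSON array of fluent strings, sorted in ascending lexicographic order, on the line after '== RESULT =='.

Work backward from the goal:
  through step 2 (go(rmB,rmD)): drop {robot_in(rmD)}, keep {ball_in(b5,rmB)}, require {robot_in(rmB)}
    → {ball_in(b5,rmB), robot_in(rmB)}
  through step 1 (drop(b5,rmB,right)): drop {ball_in(b5,rmB)}, keep {robot_in(rmB)}, require {carry(b5,right), robot_in(rmB)}
    → {carry(b5,right), robot_in(rmB)}

== RESULT ==
["carry(b5,right)", "robot_in(rmB)"]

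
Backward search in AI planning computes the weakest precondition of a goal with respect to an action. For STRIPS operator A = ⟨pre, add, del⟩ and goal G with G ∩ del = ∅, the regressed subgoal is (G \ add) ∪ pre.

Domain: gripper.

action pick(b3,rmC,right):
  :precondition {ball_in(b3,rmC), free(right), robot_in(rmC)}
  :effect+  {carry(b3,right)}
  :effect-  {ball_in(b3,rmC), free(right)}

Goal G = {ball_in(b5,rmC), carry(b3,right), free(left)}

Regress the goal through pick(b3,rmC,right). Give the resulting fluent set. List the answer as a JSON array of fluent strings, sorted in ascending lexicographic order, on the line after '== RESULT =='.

Compute (G \ add) ∪ pre:
  G ∩ del = {}  (empty — regression defined)
  G \ add = {ball_in(b5,rmC), carry(b3,right), free(left)} \ {carry(b3,right)} = {ball_in(b5,rmC), free(left)}
  ∪ pre   = {ball_in(b5,rmC), free(left)} ∪ {ball_in(b3,rmC), free(right), robot_in(rmC)}
          = {ball_in(b3,rmC), ball_in(b5,rmC), free(left), free(right), robot_in(rmC)}

== RESULT ==
["ball_in(b3,rmC)", "ball_in(b5,rmC)", "free(left)", "free(right)", "robot_in(rmC)"]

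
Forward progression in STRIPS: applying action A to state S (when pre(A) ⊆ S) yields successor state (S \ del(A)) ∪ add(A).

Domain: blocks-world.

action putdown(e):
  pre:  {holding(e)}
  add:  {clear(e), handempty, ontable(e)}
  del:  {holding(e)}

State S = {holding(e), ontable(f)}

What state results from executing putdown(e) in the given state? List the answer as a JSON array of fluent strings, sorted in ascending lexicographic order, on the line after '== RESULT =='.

Progress:
  pre ⊆ S: {holding(e)} ⊆ S  — applicable
  S \ del = {ontable(f)}
  ∪ add   = {clear(e), handempty, ontable(e), ontable(f)}

== RESULT ==
["clear(e)", "handempty", "ontable(e)", "ontable(f)"]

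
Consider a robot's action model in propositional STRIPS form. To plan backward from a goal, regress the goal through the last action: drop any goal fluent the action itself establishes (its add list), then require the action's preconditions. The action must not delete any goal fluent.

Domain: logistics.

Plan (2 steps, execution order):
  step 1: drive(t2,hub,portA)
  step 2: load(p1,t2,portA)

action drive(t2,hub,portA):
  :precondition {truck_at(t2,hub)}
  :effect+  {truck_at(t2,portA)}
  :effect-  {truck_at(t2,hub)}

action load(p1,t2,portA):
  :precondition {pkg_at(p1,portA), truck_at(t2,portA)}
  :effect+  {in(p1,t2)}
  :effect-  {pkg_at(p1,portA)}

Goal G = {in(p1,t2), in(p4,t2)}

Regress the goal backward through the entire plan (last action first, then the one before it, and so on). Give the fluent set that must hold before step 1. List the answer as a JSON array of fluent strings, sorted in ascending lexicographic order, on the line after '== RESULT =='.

Regress step by step:
  through step 2 (load(p1,t2,portA)): drop {in(p1,t2)}, keep {in(p4,t2)}, require {pkg_at(p1,portA), truck_at(t2,portA)}
    → {in(p4,t2), pkg_at(p1,portA), truck_at(t2,portA)}
  through step 1 (drive(t2,hub,portA)): drop {truck_at(t2,portA)}, keep {in(p4,t2), pkg_at(p1,portA)}, require {truck_at(t2,hub)}
    → {in(p4,t2), pkg_at(p1,portA), truck_at(t2,hub)}

== RESULT ==
["in(p4,t2)", "pkg_at(p1,portA)", "truck_at(t2,hub)"]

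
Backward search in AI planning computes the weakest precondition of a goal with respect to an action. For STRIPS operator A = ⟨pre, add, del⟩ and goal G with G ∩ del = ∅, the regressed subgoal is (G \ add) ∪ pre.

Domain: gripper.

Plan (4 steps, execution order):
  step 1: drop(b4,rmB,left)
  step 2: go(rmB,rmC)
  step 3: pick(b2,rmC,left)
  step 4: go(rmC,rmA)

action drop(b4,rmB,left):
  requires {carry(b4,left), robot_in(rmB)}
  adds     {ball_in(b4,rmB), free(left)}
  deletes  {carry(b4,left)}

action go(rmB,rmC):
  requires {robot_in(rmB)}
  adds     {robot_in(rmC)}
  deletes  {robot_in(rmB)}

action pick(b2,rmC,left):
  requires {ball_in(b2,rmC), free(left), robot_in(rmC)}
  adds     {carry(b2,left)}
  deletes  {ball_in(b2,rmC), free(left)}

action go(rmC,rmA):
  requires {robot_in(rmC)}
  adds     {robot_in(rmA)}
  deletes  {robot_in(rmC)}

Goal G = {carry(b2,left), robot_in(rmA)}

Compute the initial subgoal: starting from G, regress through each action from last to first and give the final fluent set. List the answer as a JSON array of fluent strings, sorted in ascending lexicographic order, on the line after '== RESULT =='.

Work backward from the goal:
  through step 4 (go(rmC,rmA)): drop {robot_in(rmA)}, keep {carry(b2,left)}, require {robot_in(rmC)}
    → {carry(b2,left), robot_in(rmC)}
  through step 3 (pick(b2,rmC,left)): drop {carry(b2,left)}, keep {robot_in(rmC)}, require {ball_in(b2,rmC), free(left), robot_in(rmC)}
    → {ball_in(b2,rmC), free(left), robot_in(rmC)}
  through step 2 (go(rmB,rmC)): drop {robot_in(rmC)}, keep {ball_in(b2,rmC), free(left)}, require {robot_in(rmB)}
    → {ball_in(b2,rmC), free(left), robot_in(rmB)}
  through step 1 (drop(b4,rmB,left)): drop {free(left)}, keep {ball_in(b2,rmC), robot_in(rmB)}, require {carry(b4,left), robot_in(rmB)}
    → {ball_in(b2,rmC), carry(b4,left), robot_in(rmB)}

== RESULT ==
["ball_in(b2,rmC)", "carry(b4,left)", "robot_in(rmB)"]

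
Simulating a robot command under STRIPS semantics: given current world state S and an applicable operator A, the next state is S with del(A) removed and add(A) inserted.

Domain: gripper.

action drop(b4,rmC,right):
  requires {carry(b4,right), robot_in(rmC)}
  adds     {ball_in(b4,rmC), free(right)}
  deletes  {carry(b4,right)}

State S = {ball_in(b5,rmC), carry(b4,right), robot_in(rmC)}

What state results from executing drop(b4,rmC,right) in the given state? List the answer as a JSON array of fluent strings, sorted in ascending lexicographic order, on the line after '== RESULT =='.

Progress:
  pre ⊆ S: {carry(b4,right), robot_in(rmC)} ⊆ S  — applicable
  S \ del = {ball_in(b5,rmC), robot_in(rmC)}
  ∪ add   = {ball_in(b4,rmC), ball_in(b5,rmC), free(right), robot_in(rmC)}

== RESULT ==
["ball_in(b4,rmC)", "ball_in(b5,rmC)", "free(right)", "robot_in(rmC)"]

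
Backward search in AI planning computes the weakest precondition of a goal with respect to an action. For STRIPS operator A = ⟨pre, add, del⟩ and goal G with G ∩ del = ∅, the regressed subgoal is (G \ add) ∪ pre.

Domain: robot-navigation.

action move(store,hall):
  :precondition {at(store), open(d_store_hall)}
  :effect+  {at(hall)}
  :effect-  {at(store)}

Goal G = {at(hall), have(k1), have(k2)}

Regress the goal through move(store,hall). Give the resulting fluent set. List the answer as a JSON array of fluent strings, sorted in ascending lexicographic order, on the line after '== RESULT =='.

Regress:
  G ∩ del = {}  (empty — regression defined)
  G \ add = {at(hall), have(k1), have(k2)} \ {at(hall)} = {have(k1), have(k2)}
  ∪ pre   = {have(k1), have(k2)} ∪ {at(store), open(d_store_hall)}
          = {at(store), have(k1), have(k2), open(d_store_hall)}

== RESULT ==
["at(store)", "have(k1)", "have(k2)", "open(d_store_hall)"]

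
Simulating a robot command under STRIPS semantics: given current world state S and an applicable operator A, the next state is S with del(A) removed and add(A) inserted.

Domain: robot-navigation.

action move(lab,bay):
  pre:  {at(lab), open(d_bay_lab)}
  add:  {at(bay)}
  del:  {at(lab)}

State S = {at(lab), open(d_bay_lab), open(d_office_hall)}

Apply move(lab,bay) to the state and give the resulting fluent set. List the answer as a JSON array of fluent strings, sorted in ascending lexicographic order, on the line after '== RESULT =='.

Compute (S \ del) ∪ add:
  pre ⊆ S: {at(lab), open(d_bay_lab)} ⊆ S  — applicable
  S \ del = {open(d_bay_lab), open(d_office_hall)}
  ∪ add   = {at(bay), open(d_bay_lab), open(d_office_hall)}

== RESULT ==
["at(bay)", "open(d_bay_lab)", "open(d_office_hall)"]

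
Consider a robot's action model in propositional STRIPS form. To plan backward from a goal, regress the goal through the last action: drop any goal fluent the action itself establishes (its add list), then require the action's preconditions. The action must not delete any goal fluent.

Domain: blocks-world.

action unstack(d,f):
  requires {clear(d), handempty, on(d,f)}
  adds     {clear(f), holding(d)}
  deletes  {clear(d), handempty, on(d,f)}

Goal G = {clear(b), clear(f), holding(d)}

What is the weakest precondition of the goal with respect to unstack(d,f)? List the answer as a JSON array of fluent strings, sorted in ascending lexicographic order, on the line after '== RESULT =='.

Compute (G \ add) ∪ pre:
  G ∩ del = {}  (empty — regression defined)
  G \ add = {clear(b), clear(f), holding(d)} \ {clear(f), holding(d)} = {clear(b)}
  ∪ pre   = {clear(b)} ∪ {clear(d), handempty, on(d,f)}
          = {clear(b), clear(d), handempty, on(d,f)}

== RESULT ==
["clear(b)", "clear(d)", "handempty", "on(d,f)"]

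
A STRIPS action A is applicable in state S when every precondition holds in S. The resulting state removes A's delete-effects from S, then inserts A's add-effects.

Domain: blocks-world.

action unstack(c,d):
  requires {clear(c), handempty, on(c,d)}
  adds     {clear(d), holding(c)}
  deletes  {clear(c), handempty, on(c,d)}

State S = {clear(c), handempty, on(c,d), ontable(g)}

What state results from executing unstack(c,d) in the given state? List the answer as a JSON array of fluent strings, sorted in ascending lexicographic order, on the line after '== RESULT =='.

Compute (S \ del) ∪ add:
  pre ⊆ S: {clear(c), handempty, on(c,d)} ⊆ S  — applicable
  S \ del = {ontable(g)}
  ∪ add   = {clear(d), holding(c), ontable(g)}

== RESULT ==
["clear(d)", "holding(c)", "ontable(g)"]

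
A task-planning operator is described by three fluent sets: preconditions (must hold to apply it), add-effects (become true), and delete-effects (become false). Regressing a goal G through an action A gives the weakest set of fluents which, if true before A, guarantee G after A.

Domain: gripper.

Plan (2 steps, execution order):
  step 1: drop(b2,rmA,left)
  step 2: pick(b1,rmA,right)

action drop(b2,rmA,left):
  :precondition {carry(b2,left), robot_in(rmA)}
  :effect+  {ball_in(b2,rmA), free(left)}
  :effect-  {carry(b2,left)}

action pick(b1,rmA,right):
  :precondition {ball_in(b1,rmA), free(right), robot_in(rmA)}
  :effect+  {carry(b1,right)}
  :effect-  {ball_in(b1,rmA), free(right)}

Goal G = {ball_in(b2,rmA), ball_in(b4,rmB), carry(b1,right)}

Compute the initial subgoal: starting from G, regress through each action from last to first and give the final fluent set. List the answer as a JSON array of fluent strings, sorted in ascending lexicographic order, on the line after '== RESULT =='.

Work backward from the goal:
  through step 2 (pick(b1,rmA,right)): drop {carry(b1,right)}, keep {ball_in(b2,rmA), ball_in(b4,rmB)}, require {ball_in(b1,rmA), free(right), robot_in(rmA)}
    → {ball_in(b1,rmA), ball_in(b2,rmA), ball_in(b4,rmB), free(right), robot_in(rmA)}
  through step 1 (drop(b2,rmA,left)): drop {ball_in(b2,rmA)}, keep {ball_in(b1,rmA), ball_in(b4,rmB), free(right), robot_in(rmA)}, require {carry(b2,left), robot_in(rmA)}
    → {ball_in(b1,rmA), ball_in(b4,rmB), carry(b2,left), free(right), robot_in(rmA)}

== RESULT ==
["ball_in(b1,rmA)", "ball_in(b4,rmB)", "carry(b2,left)", "free(right)", "robot_in(rmA)"]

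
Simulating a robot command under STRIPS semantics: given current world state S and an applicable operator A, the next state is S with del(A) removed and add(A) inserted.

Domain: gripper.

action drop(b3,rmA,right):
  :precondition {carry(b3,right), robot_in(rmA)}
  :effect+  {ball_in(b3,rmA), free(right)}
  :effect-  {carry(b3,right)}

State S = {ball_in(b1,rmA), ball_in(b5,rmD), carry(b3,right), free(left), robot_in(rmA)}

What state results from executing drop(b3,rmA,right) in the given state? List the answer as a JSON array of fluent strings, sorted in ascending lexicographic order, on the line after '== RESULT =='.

Compute (S \ del) ∪ add:
  pre ⊆ S: {carry(b3,right), robot_in(rmA)} ⊆ S  — applicable
  S \ del = {ball_in(b1,rmA), ball_in(b5,rmD), free(left), robot_in(rmA)}
  ∪ add   = {ball_in(b1,rmA), ball_in(b3,rmA), ball_in(b5,rmD), free(left), free(right), robot_in(rmA)}

== RESULT ==
["ball_in(b1,rmA)", "ball_in(b3,rmA)", "ball_in(b5,rmD)", "free(left)", "free(right)", "robot_in(rmA)"]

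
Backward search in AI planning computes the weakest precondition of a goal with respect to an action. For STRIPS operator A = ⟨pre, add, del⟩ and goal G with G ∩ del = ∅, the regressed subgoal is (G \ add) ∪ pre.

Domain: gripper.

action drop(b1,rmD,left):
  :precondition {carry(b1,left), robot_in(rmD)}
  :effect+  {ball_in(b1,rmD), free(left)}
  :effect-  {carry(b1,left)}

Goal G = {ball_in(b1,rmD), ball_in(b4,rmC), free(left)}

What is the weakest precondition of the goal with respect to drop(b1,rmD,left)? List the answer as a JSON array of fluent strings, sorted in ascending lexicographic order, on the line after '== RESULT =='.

Regress:
  G ∩ del = {}  (empty — regression defined)
  G \ add = {ball_in(b1,rmD), ball_in(b4,rmC), free(left)} \ {ball_in(b1,rmD), free(left)} = {ball_in(b4,rmC)}
  ∪ pre   = {ball_in(b4,rmC)} ∪ {carry(b1,left), robot_in(rmD)}
          = {ball_in(b4,rmC), carry(b1,left), robot_in(rmD)}

== RESULT ==
["ball_in(b4,rmC)", "carry(b1,left)", "robot_in(rmD)"]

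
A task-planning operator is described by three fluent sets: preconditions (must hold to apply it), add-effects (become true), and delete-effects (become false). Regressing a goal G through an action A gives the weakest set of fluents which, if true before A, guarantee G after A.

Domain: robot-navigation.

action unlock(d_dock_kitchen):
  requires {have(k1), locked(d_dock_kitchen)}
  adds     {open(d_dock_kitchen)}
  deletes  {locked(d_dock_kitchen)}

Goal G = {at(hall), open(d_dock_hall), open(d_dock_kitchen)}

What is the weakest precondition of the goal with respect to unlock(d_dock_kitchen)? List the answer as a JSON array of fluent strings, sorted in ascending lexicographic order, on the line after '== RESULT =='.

Regress:
  G ∩ del = {}  (empty — regression defined)
  G \ add = {at(hall), open(d_dock_hall), open(d_dock_kitchen)} \ {open(d_dock_kitchen)} = {at(hall), open(d_dock_hall)}
  ∪ pre   = {at(hall), open(d_dock_hall)} ∪ {have(k1), locked(d_dock_kitchen)}
          = {at(hall), have(k1), locked(d_dock_kitchen), open(d_dock_hall)}

== RESULT ==
["at(hall)", "have(k1)", "locked(d_dock_kitchen)", "open(d_dock_hall)"]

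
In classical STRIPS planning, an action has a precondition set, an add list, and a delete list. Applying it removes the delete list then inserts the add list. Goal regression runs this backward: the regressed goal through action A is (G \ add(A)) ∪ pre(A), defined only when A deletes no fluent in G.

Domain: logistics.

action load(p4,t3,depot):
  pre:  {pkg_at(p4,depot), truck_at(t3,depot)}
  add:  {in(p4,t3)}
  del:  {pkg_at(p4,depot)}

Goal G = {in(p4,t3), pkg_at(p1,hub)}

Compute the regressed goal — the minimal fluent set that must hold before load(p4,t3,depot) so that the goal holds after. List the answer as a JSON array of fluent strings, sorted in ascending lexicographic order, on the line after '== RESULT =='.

Regress:
  G ∩ del = {}  (empty — regression defined)
  G \ add = {in(p4,t3), pkg_at(p1,hub)} \ {in(p4,t3)} = {pkg_at(p1,hub)}
  ∪ pre   = {pkg_at(p1,hub)} ∪ {pkg_at(p4,depot), truck_at(t3,depot)}
          = {pkg_at(p1,hub), pkg_at(p4,depot), truck_at(t3,depot)}

== RESULT ==
["pkg_at(p1,hub)", "pkg_at(p4,depot)", "truck_at(t3,depot)"]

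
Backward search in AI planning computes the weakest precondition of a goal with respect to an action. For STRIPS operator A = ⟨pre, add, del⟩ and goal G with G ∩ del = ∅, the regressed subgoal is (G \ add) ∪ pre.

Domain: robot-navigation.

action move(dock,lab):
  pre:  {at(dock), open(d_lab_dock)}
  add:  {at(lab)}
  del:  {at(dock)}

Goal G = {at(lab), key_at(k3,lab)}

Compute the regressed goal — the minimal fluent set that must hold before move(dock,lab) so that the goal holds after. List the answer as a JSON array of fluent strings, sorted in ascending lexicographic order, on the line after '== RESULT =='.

Regress:
  G ∩ del = {}  (empty — regression defined)
  G \ add = {at(lab), key_at(k3,lab)} \ {at(lab)} = {key_at(k3,lab)}
  ∪ pre   = {key_at(k3,lab)} ∪ {at(dock), open(d_lab_dock)}
          = {at(dock), key_at(k3,lab), open(d_lab_dock)}

== RESULT ==
["at(dock)", "key_at(k3,lab)", "open(d_lab_dock)"]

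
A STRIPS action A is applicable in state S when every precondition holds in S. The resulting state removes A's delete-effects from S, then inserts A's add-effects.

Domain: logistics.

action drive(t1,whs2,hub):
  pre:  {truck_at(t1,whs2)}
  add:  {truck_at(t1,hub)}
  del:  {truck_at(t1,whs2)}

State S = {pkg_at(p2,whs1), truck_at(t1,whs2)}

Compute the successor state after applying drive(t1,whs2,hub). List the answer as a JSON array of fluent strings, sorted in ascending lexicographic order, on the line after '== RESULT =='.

Progress:
  pre ⊆ S: {truck_at(t1,whs2)} ⊆ S  — applicable
  S \ del = {pkg_at(p2,whs1)}
  ∪ add   = {pkg_at(p2,whs1), truck_at(t1,hub)}

== RESULT ==
["pkg_at(p2,whs1)", "truck_at(t1,hub)"]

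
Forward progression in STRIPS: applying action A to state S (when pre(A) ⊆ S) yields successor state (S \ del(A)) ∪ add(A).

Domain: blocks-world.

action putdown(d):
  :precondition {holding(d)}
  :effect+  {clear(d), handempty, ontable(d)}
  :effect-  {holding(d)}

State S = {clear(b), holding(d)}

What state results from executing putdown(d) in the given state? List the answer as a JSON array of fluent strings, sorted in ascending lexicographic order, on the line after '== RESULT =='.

Progress:
  pre ⊆ S: {holding(d)} ⊆ S  — applicable
  S \ del = {clear(b)}
  ∪ add   = {clear(b), clear(d), handempty, ontable(d)}

== RESULT ==
["clear(b)", "clear(d)", "handempty", "ontable(d)"]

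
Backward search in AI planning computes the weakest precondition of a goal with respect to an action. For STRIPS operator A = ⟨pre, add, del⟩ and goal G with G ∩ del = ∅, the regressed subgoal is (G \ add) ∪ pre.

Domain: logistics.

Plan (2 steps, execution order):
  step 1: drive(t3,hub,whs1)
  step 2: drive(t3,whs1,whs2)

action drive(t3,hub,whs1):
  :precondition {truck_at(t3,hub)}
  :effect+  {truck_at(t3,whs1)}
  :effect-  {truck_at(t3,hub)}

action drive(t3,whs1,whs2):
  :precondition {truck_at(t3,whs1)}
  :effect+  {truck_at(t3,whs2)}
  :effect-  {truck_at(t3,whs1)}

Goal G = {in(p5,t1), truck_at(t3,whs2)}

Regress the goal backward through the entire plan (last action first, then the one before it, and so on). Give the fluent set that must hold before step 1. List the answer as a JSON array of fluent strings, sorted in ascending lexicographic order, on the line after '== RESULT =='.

Regress step by step:
  through step 2 (drive(t3,whs1,whs2)): drop {truck_at(t3,whs2)}, keep {in(p5,t1)}, require {truck_at(t3,whs1)}
    → {in(p5,t1), truck_at(t3,whs1)}
  through step 1 (drive(t3,hub,whs1)): drop {truck_at(t3,whs1)}, keep {in(p5,t1)}, require {truck_at(t3,hub)}
    → {in(p5,t1), truck_at(t3,hub)}

== RESULT ==
["in(p5,t1)", "truck_at(t3,hub)"]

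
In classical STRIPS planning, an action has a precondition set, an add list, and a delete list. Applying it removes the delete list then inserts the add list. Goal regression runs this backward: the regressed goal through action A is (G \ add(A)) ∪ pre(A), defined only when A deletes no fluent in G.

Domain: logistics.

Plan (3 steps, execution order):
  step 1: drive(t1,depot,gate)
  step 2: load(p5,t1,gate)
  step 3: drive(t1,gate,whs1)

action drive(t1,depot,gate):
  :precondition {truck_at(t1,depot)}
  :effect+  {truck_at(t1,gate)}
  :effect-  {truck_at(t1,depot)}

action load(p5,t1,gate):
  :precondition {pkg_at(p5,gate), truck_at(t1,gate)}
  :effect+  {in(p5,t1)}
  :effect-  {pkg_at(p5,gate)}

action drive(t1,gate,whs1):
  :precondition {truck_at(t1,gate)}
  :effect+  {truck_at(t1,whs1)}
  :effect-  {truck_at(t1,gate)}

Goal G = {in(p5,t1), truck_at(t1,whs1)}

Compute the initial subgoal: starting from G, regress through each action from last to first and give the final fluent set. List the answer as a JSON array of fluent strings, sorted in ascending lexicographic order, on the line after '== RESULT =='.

Regress step by step:
  through step 3 (drive(t1,gate,whs1)): drop {truck_at(t1,whs1)}, keep {in(p5,t1)}, require {truck_at(t1,gate)}
    → {in(p5,t1), truck_at(t1,gate)}
  through step 2 (load(p5,t1,gate)): drop {in(p5,t1)}, keep {truck_at(t1,gate)}, require {pkg_at(p5,gate), truck_at(t1,gate)}
    → {pkg_at(p5,gate), truck_at(t1,gate)}
  through step 1 (drive(t1,depot,gate)): drop {truck_at(t1,gate)}, keep {pkg_at(p5,gate)}, require {truck_at(t1,depot)}
    → {pkg_at(p5,gate), truck_at(t1,depot)}

== RESULT ==
["pkg_at(p5,gate)", "truck_at(t1,depot)"]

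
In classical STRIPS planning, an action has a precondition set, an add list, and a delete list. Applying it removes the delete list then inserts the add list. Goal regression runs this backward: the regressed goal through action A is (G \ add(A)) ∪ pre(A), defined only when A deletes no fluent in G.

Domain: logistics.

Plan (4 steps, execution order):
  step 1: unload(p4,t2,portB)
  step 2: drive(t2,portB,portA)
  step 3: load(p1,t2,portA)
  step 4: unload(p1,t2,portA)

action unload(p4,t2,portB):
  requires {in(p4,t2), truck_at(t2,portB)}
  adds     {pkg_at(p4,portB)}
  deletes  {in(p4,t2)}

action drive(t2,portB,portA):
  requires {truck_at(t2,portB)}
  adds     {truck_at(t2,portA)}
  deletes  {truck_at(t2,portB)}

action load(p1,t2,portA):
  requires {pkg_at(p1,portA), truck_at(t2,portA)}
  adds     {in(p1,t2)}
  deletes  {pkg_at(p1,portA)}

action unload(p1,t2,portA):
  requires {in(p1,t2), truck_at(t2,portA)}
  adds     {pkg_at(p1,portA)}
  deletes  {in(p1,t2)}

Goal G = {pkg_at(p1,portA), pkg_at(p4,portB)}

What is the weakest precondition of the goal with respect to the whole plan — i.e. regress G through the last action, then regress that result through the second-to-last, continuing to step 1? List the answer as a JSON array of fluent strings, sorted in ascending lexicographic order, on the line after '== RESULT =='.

Work backward from the goal:
  through step 4 (unload(p1,t2,portA)): drop {pkg_at(p1,portA)}, keep {pkg_at(p4,portB)}, require {in(p1,t2), truck_at(t2,portA)}
    → {in(p1,t2), pkg_at(p4,portB), truck_at(t2,portA)}
  through step 3 (load(p1,t2,portA)): drop {in(p1,t2)}, keep {pkg_at(p4,portB), truck_at(t2,portA)}, require {pkg_at(p1,portA), truck_at(t2,portA)}
    → {pkg_at(p1,portA), pkg_at(p4,portB), truck_at(t2,portA)}
  through step 2 (drive(t2,portB,portA)): drop {truck_at(t2,portA)}, keep {pkg_at(p1,portA), pkg_at(p4,portB)}, require {truck_at(t2,portB)}
    → {pkg_at(p1,portA), pkg_at(p4,portB), truck_at(t2,portB)}
  through step 1 (unload(p4,t2,portB)): drop {pkg_at(p4,portB)}, keep {pkg_at(p1,portA), truck_at(t2,portB)}, require {in(p4,t2), truck_at(t2,portB)}
    → {in(p4,t2), pkg_at(p1,portA), truck_at(t2,portB)}

== RESULT ==
["in(p4,t2)", "pkg_at(p1,portA)", "truck_at(t2,portB)"]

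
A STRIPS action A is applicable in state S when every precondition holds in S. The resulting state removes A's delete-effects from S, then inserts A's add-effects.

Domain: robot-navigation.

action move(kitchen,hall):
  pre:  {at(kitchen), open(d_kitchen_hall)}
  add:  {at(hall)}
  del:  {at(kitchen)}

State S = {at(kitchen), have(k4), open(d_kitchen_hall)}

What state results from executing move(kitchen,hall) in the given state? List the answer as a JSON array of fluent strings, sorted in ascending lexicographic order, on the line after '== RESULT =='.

Compute (S \ del) ∪ add:
  pre ⊆ S: {at(kitchen), open(d_kitchen_hall)} ⊆ S  — applicable
  S \ del = {have(k4), open(d_kitchen_hall)}
  ∪ add   = {at(hall), have(k4), open(d_kitchen_hall)}

== RESULT ==
["at(hall)", "have(k4)", "open(d_kitchen_hall)"]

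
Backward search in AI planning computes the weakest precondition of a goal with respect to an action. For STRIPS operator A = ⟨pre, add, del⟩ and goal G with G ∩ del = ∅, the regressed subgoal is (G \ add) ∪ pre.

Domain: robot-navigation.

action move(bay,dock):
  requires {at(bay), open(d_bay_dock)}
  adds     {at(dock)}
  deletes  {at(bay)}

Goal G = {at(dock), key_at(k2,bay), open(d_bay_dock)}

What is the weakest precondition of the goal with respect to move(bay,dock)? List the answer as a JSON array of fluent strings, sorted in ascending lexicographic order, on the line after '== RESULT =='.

Compute (G \ add) ∪ pre:
  G ∩ del = {}  (empty — regression defined)
  G \ add = {at(dock), key_at(k2,bay), open(d_bay_dock)} \ {at(dock)} = {key_at(k2,bay), open(d_bay_dock)}
  ∪ pre   = {key_at(k2,bay), open(d_bay_dock)} ∪ {at(bay), open(d_bay_dock)}
          = {at(bay), key_at(k2,bay), open(d_bay_dock)}

== RESULT ==
["at(bay)", "key_at(k2,bay)", "open(d_bay_dock)"]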